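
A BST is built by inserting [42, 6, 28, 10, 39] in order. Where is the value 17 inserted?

Starting tree (level order): [42, 6, None, None, 28, 10, 39]
Insertion path: 42 -> 6 -> 28 -> 10
Result: insert 17 as right child of 10
Final tree (level order): [42, 6, None, None, 28, 10, 39, None, 17]


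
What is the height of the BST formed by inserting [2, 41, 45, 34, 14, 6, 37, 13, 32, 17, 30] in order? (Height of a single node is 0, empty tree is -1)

Insertion order: [2, 41, 45, 34, 14, 6, 37, 13, 32, 17, 30]
Tree (level-order array): [2, None, 41, 34, 45, 14, 37, None, None, 6, 32, None, None, None, 13, 17, None, None, None, None, 30]
Compute height bottom-up (empty subtree = -1):
  height(13) = 1 + max(-1, -1) = 0
  height(6) = 1 + max(-1, 0) = 1
  height(30) = 1 + max(-1, -1) = 0
  height(17) = 1 + max(-1, 0) = 1
  height(32) = 1 + max(1, -1) = 2
  height(14) = 1 + max(1, 2) = 3
  height(37) = 1 + max(-1, -1) = 0
  height(34) = 1 + max(3, 0) = 4
  height(45) = 1 + max(-1, -1) = 0
  height(41) = 1 + max(4, 0) = 5
  height(2) = 1 + max(-1, 5) = 6
Height = 6


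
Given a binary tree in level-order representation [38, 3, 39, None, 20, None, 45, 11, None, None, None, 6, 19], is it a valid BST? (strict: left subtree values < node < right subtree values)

Level-order array: [38, 3, 39, None, 20, None, 45, 11, None, None, None, 6, 19]
Validate using subtree bounds (lo, hi): at each node, require lo < value < hi,
then recurse left with hi=value and right with lo=value.
Preorder trace (stopping at first violation):
  at node 38 with bounds (-inf, +inf): OK
  at node 3 with bounds (-inf, 38): OK
  at node 20 with bounds (3, 38): OK
  at node 11 with bounds (3, 20): OK
  at node 6 with bounds (3, 11): OK
  at node 19 with bounds (11, 20): OK
  at node 39 with bounds (38, +inf): OK
  at node 45 with bounds (39, +inf): OK
No violation found at any node.
Result: Valid BST


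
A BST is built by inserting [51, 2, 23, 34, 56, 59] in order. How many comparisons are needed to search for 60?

Search path for 60: 51 -> 56 -> 59
Found: False
Comparisons: 3


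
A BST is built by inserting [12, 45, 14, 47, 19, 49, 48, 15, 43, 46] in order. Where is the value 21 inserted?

Starting tree (level order): [12, None, 45, 14, 47, None, 19, 46, 49, 15, 43, None, None, 48]
Insertion path: 12 -> 45 -> 14 -> 19 -> 43
Result: insert 21 as left child of 43
Final tree (level order): [12, None, 45, 14, 47, None, 19, 46, 49, 15, 43, None, None, 48, None, None, None, 21]


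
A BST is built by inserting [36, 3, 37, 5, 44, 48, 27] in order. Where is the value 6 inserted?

Starting tree (level order): [36, 3, 37, None, 5, None, 44, None, 27, None, 48]
Insertion path: 36 -> 3 -> 5 -> 27
Result: insert 6 as left child of 27
Final tree (level order): [36, 3, 37, None, 5, None, 44, None, 27, None, 48, 6]


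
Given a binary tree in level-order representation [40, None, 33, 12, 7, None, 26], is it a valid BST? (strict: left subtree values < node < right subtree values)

Level-order array: [40, None, 33, 12, 7, None, 26]
Validate using subtree bounds (lo, hi): at each node, require lo < value < hi,
then recurse left with hi=value and right with lo=value.
Preorder trace (stopping at first violation):
  at node 40 with bounds (-inf, +inf): OK
  at node 33 with bounds (40, +inf): VIOLATION
Node 33 violates its bound: not (40 < 33 < +inf).
Result: Not a valid BST


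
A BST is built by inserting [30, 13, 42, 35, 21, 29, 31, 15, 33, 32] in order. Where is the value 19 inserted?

Starting tree (level order): [30, 13, 42, None, 21, 35, None, 15, 29, 31, None, None, None, None, None, None, 33, 32]
Insertion path: 30 -> 13 -> 21 -> 15
Result: insert 19 as right child of 15
Final tree (level order): [30, 13, 42, None, 21, 35, None, 15, 29, 31, None, None, 19, None, None, None, 33, None, None, 32]


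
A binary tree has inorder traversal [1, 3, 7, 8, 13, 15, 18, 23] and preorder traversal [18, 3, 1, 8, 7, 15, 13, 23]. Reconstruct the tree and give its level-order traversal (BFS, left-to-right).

Inorder:  [1, 3, 7, 8, 13, 15, 18, 23]
Preorder: [18, 3, 1, 8, 7, 15, 13, 23]
Algorithm: preorder visits root first, so consume preorder in order;
for each root, split the current inorder slice at that value into
left-subtree inorder and right-subtree inorder, then recurse.
Recursive splits:
  root=18; inorder splits into left=[1, 3, 7, 8, 13, 15], right=[23]
  root=3; inorder splits into left=[1], right=[7, 8, 13, 15]
  root=1; inorder splits into left=[], right=[]
  root=8; inorder splits into left=[7], right=[13, 15]
  root=7; inorder splits into left=[], right=[]
  root=15; inorder splits into left=[13], right=[]
  root=13; inorder splits into left=[], right=[]
  root=23; inorder splits into left=[], right=[]
Reconstructed level-order: [18, 3, 23, 1, 8, 7, 15, 13]


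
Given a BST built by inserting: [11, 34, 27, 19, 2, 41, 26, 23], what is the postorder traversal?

Tree insertion order: [11, 34, 27, 19, 2, 41, 26, 23]
Tree (level-order array): [11, 2, 34, None, None, 27, 41, 19, None, None, None, None, 26, 23]
Postorder traversal: [2, 23, 26, 19, 27, 41, 34, 11]


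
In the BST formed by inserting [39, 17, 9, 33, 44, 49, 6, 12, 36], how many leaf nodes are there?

Tree built from: [39, 17, 9, 33, 44, 49, 6, 12, 36]
Tree (level-order array): [39, 17, 44, 9, 33, None, 49, 6, 12, None, 36]
Rule: A leaf has 0 children.
Per-node child counts:
  node 39: 2 child(ren)
  node 17: 2 child(ren)
  node 9: 2 child(ren)
  node 6: 0 child(ren)
  node 12: 0 child(ren)
  node 33: 1 child(ren)
  node 36: 0 child(ren)
  node 44: 1 child(ren)
  node 49: 0 child(ren)
Matching nodes: [6, 12, 36, 49]
Count of leaf nodes: 4


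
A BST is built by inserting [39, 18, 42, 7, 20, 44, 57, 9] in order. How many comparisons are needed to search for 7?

Search path for 7: 39 -> 18 -> 7
Found: True
Comparisons: 3


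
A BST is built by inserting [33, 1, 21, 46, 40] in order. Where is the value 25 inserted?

Starting tree (level order): [33, 1, 46, None, 21, 40]
Insertion path: 33 -> 1 -> 21
Result: insert 25 as right child of 21
Final tree (level order): [33, 1, 46, None, 21, 40, None, None, 25]


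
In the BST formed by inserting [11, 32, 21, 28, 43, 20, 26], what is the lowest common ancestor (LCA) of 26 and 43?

Tree insertion order: [11, 32, 21, 28, 43, 20, 26]
Tree (level-order array): [11, None, 32, 21, 43, 20, 28, None, None, None, None, 26]
In a BST, the LCA of p=26, q=43 is the first node v on the
root-to-leaf path with p <= v <= q (go left if both < v, right if both > v).
Walk from root:
  at 11: both 26 and 43 > 11, go right
  at 32: 26 <= 32 <= 43, this is the LCA
LCA = 32


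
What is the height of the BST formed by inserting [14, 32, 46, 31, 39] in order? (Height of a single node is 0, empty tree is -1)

Insertion order: [14, 32, 46, 31, 39]
Tree (level-order array): [14, None, 32, 31, 46, None, None, 39]
Compute height bottom-up (empty subtree = -1):
  height(31) = 1 + max(-1, -1) = 0
  height(39) = 1 + max(-1, -1) = 0
  height(46) = 1 + max(0, -1) = 1
  height(32) = 1 + max(0, 1) = 2
  height(14) = 1 + max(-1, 2) = 3
Height = 3


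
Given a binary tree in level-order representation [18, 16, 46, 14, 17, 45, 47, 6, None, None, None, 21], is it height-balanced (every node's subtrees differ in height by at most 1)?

Tree (level-order array): [18, 16, 46, 14, 17, 45, 47, 6, None, None, None, 21]
Definition: a tree is height-balanced if, at every node, |h(left) - h(right)| <= 1 (empty subtree has height -1).
Bottom-up per-node check:
  node 6: h_left=-1, h_right=-1, diff=0 [OK], height=0
  node 14: h_left=0, h_right=-1, diff=1 [OK], height=1
  node 17: h_left=-1, h_right=-1, diff=0 [OK], height=0
  node 16: h_left=1, h_right=0, diff=1 [OK], height=2
  node 21: h_left=-1, h_right=-1, diff=0 [OK], height=0
  node 45: h_left=0, h_right=-1, diff=1 [OK], height=1
  node 47: h_left=-1, h_right=-1, diff=0 [OK], height=0
  node 46: h_left=1, h_right=0, diff=1 [OK], height=2
  node 18: h_left=2, h_right=2, diff=0 [OK], height=3
All nodes satisfy the balance condition.
Result: Balanced


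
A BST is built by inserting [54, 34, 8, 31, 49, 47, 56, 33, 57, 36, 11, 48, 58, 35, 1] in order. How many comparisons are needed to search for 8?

Search path for 8: 54 -> 34 -> 8
Found: True
Comparisons: 3


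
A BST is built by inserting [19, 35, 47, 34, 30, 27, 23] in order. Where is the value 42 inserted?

Starting tree (level order): [19, None, 35, 34, 47, 30, None, None, None, 27, None, 23]
Insertion path: 19 -> 35 -> 47
Result: insert 42 as left child of 47
Final tree (level order): [19, None, 35, 34, 47, 30, None, 42, None, 27, None, None, None, 23]


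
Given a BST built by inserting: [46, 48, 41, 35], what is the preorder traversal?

Tree insertion order: [46, 48, 41, 35]
Tree (level-order array): [46, 41, 48, 35]
Preorder traversal: [46, 41, 35, 48]


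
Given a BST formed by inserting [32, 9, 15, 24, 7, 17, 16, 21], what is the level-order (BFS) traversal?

Tree insertion order: [32, 9, 15, 24, 7, 17, 16, 21]
Tree (level-order array): [32, 9, None, 7, 15, None, None, None, 24, 17, None, 16, 21]
BFS from the root, enqueuing left then right child of each popped node:
  queue [32] -> pop 32, enqueue [9], visited so far: [32]
  queue [9] -> pop 9, enqueue [7, 15], visited so far: [32, 9]
  queue [7, 15] -> pop 7, enqueue [none], visited so far: [32, 9, 7]
  queue [15] -> pop 15, enqueue [24], visited so far: [32, 9, 7, 15]
  queue [24] -> pop 24, enqueue [17], visited so far: [32, 9, 7, 15, 24]
  queue [17] -> pop 17, enqueue [16, 21], visited so far: [32, 9, 7, 15, 24, 17]
  queue [16, 21] -> pop 16, enqueue [none], visited so far: [32, 9, 7, 15, 24, 17, 16]
  queue [21] -> pop 21, enqueue [none], visited so far: [32, 9, 7, 15, 24, 17, 16, 21]
Result: [32, 9, 7, 15, 24, 17, 16, 21]


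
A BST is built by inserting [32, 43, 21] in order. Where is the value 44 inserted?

Starting tree (level order): [32, 21, 43]
Insertion path: 32 -> 43
Result: insert 44 as right child of 43
Final tree (level order): [32, 21, 43, None, None, None, 44]


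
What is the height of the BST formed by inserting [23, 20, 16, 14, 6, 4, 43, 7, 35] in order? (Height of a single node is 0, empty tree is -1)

Insertion order: [23, 20, 16, 14, 6, 4, 43, 7, 35]
Tree (level-order array): [23, 20, 43, 16, None, 35, None, 14, None, None, None, 6, None, 4, 7]
Compute height bottom-up (empty subtree = -1):
  height(4) = 1 + max(-1, -1) = 0
  height(7) = 1 + max(-1, -1) = 0
  height(6) = 1 + max(0, 0) = 1
  height(14) = 1 + max(1, -1) = 2
  height(16) = 1 + max(2, -1) = 3
  height(20) = 1 + max(3, -1) = 4
  height(35) = 1 + max(-1, -1) = 0
  height(43) = 1 + max(0, -1) = 1
  height(23) = 1 + max(4, 1) = 5
Height = 5


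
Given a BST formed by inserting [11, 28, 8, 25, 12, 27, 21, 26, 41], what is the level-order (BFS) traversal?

Tree insertion order: [11, 28, 8, 25, 12, 27, 21, 26, 41]
Tree (level-order array): [11, 8, 28, None, None, 25, 41, 12, 27, None, None, None, 21, 26]
BFS from the root, enqueuing left then right child of each popped node:
  queue [11] -> pop 11, enqueue [8, 28], visited so far: [11]
  queue [8, 28] -> pop 8, enqueue [none], visited so far: [11, 8]
  queue [28] -> pop 28, enqueue [25, 41], visited so far: [11, 8, 28]
  queue [25, 41] -> pop 25, enqueue [12, 27], visited so far: [11, 8, 28, 25]
  queue [41, 12, 27] -> pop 41, enqueue [none], visited so far: [11, 8, 28, 25, 41]
  queue [12, 27] -> pop 12, enqueue [21], visited so far: [11, 8, 28, 25, 41, 12]
  queue [27, 21] -> pop 27, enqueue [26], visited so far: [11, 8, 28, 25, 41, 12, 27]
  queue [21, 26] -> pop 21, enqueue [none], visited so far: [11, 8, 28, 25, 41, 12, 27, 21]
  queue [26] -> pop 26, enqueue [none], visited so far: [11, 8, 28, 25, 41, 12, 27, 21, 26]
Result: [11, 8, 28, 25, 41, 12, 27, 21, 26]


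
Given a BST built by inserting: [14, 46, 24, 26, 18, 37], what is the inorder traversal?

Tree insertion order: [14, 46, 24, 26, 18, 37]
Tree (level-order array): [14, None, 46, 24, None, 18, 26, None, None, None, 37]
Inorder traversal: [14, 18, 24, 26, 37, 46]


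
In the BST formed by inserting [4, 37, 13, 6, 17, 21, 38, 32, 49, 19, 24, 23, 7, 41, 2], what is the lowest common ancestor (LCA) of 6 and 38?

Tree insertion order: [4, 37, 13, 6, 17, 21, 38, 32, 49, 19, 24, 23, 7, 41, 2]
Tree (level-order array): [4, 2, 37, None, None, 13, 38, 6, 17, None, 49, None, 7, None, 21, 41, None, None, None, 19, 32, None, None, None, None, 24, None, 23]
In a BST, the LCA of p=6, q=38 is the first node v on the
root-to-leaf path with p <= v <= q (go left if both < v, right if both > v).
Walk from root:
  at 4: both 6 and 38 > 4, go right
  at 37: 6 <= 37 <= 38, this is the LCA
LCA = 37


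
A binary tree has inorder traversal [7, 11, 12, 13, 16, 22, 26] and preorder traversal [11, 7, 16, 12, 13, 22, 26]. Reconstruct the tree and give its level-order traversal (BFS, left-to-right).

Inorder:  [7, 11, 12, 13, 16, 22, 26]
Preorder: [11, 7, 16, 12, 13, 22, 26]
Algorithm: preorder visits root first, so consume preorder in order;
for each root, split the current inorder slice at that value into
left-subtree inorder and right-subtree inorder, then recurse.
Recursive splits:
  root=11; inorder splits into left=[7], right=[12, 13, 16, 22, 26]
  root=7; inorder splits into left=[], right=[]
  root=16; inorder splits into left=[12, 13], right=[22, 26]
  root=12; inorder splits into left=[], right=[13]
  root=13; inorder splits into left=[], right=[]
  root=22; inorder splits into left=[], right=[26]
  root=26; inorder splits into left=[], right=[]
Reconstructed level-order: [11, 7, 16, 12, 22, 13, 26]


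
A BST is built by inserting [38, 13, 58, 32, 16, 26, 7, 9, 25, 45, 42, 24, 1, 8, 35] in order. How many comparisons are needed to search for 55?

Search path for 55: 38 -> 58 -> 45
Found: False
Comparisons: 3


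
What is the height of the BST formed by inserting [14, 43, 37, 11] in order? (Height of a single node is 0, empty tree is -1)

Insertion order: [14, 43, 37, 11]
Tree (level-order array): [14, 11, 43, None, None, 37]
Compute height bottom-up (empty subtree = -1):
  height(11) = 1 + max(-1, -1) = 0
  height(37) = 1 + max(-1, -1) = 0
  height(43) = 1 + max(0, -1) = 1
  height(14) = 1 + max(0, 1) = 2
Height = 2


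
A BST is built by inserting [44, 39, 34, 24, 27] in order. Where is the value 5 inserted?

Starting tree (level order): [44, 39, None, 34, None, 24, None, None, 27]
Insertion path: 44 -> 39 -> 34 -> 24
Result: insert 5 as left child of 24
Final tree (level order): [44, 39, None, 34, None, 24, None, 5, 27]


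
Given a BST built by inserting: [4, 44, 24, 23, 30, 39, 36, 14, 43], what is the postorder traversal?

Tree insertion order: [4, 44, 24, 23, 30, 39, 36, 14, 43]
Tree (level-order array): [4, None, 44, 24, None, 23, 30, 14, None, None, 39, None, None, 36, 43]
Postorder traversal: [14, 23, 36, 43, 39, 30, 24, 44, 4]


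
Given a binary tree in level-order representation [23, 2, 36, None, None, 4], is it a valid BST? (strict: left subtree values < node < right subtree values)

Level-order array: [23, 2, 36, None, None, 4]
Validate using subtree bounds (lo, hi): at each node, require lo < value < hi,
then recurse left with hi=value and right with lo=value.
Preorder trace (stopping at first violation):
  at node 23 with bounds (-inf, +inf): OK
  at node 2 with bounds (-inf, 23): OK
  at node 36 with bounds (23, +inf): OK
  at node 4 with bounds (23, 36): VIOLATION
Node 4 violates its bound: not (23 < 4 < 36).
Result: Not a valid BST


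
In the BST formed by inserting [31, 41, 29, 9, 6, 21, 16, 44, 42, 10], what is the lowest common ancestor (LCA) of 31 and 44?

Tree insertion order: [31, 41, 29, 9, 6, 21, 16, 44, 42, 10]
Tree (level-order array): [31, 29, 41, 9, None, None, 44, 6, 21, 42, None, None, None, 16, None, None, None, 10]
In a BST, the LCA of p=31, q=44 is the first node v on the
root-to-leaf path with p <= v <= q (go left if both < v, right if both > v).
Walk from root:
  at 31: 31 <= 31 <= 44, this is the LCA
LCA = 31


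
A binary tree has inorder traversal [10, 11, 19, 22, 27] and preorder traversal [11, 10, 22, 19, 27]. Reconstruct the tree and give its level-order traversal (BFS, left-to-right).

Inorder:  [10, 11, 19, 22, 27]
Preorder: [11, 10, 22, 19, 27]
Algorithm: preorder visits root first, so consume preorder in order;
for each root, split the current inorder slice at that value into
left-subtree inorder and right-subtree inorder, then recurse.
Recursive splits:
  root=11; inorder splits into left=[10], right=[19, 22, 27]
  root=10; inorder splits into left=[], right=[]
  root=22; inorder splits into left=[19], right=[27]
  root=19; inorder splits into left=[], right=[]
  root=27; inorder splits into left=[], right=[]
Reconstructed level-order: [11, 10, 22, 19, 27]


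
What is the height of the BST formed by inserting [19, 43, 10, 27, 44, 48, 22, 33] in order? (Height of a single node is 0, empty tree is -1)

Insertion order: [19, 43, 10, 27, 44, 48, 22, 33]
Tree (level-order array): [19, 10, 43, None, None, 27, 44, 22, 33, None, 48]
Compute height bottom-up (empty subtree = -1):
  height(10) = 1 + max(-1, -1) = 0
  height(22) = 1 + max(-1, -1) = 0
  height(33) = 1 + max(-1, -1) = 0
  height(27) = 1 + max(0, 0) = 1
  height(48) = 1 + max(-1, -1) = 0
  height(44) = 1 + max(-1, 0) = 1
  height(43) = 1 + max(1, 1) = 2
  height(19) = 1 + max(0, 2) = 3
Height = 3


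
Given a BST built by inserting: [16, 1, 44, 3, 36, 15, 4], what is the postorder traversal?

Tree insertion order: [16, 1, 44, 3, 36, 15, 4]
Tree (level-order array): [16, 1, 44, None, 3, 36, None, None, 15, None, None, 4]
Postorder traversal: [4, 15, 3, 1, 36, 44, 16]


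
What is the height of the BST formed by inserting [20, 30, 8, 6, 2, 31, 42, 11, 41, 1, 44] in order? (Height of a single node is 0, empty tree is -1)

Insertion order: [20, 30, 8, 6, 2, 31, 42, 11, 41, 1, 44]
Tree (level-order array): [20, 8, 30, 6, 11, None, 31, 2, None, None, None, None, 42, 1, None, 41, 44]
Compute height bottom-up (empty subtree = -1):
  height(1) = 1 + max(-1, -1) = 0
  height(2) = 1 + max(0, -1) = 1
  height(6) = 1 + max(1, -1) = 2
  height(11) = 1 + max(-1, -1) = 0
  height(8) = 1 + max(2, 0) = 3
  height(41) = 1 + max(-1, -1) = 0
  height(44) = 1 + max(-1, -1) = 0
  height(42) = 1 + max(0, 0) = 1
  height(31) = 1 + max(-1, 1) = 2
  height(30) = 1 + max(-1, 2) = 3
  height(20) = 1 + max(3, 3) = 4
Height = 4


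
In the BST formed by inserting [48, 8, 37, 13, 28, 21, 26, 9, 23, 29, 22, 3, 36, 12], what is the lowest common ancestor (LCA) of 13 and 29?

Tree insertion order: [48, 8, 37, 13, 28, 21, 26, 9, 23, 29, 22, 3, 36, 12]
Tree (level-order array): [48, 8, None, 3, 37, None, None, 13, None, 9, 28, None, 12, 21, 29, None, None, None, 26, None, 36, 23, None, None, None, 22]
In a BST, the LCA of p=13, q=29 is the first node v on the
root-to-leaf path with p <= v <= q (go left if both < v, right if both > v).
Walk from root:
  at 48: both 13 and 29 < 48, go left
  at 8: both 13 and 29 > 8, go right
  at 37: both 13 and 29 < 37, go left
  at 13: 13 <= 13 <= 29, this is the LCA
LCA = 13


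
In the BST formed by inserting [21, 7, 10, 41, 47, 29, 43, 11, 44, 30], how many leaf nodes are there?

Tree built from: [21, 7, 10, 41, 47, 29, 43, 11, 44, 30]
Tree (level-order array): [21, 7, 41, None, 10, 29, 47, None, 11, None, 30, 43, None, None, None, None, None, None, 44]
Rule: A leaf has 0 children.
Per-node child counts:
  node 21: 2 child(ren)
  node 7: 1 child(ren)
  node 10: 1 child(ren)
  node 11: 0 child(ren)
  node 41: 2 child(ren)
  node 29: 1 child(ren)
  node 30: 0 child(ren)
  node 47: 1 child(ren)
  node 43: 1 child(ren)
  node 44: 0 child(ren)
Matching nodes: [11, 30, 44]
Count of leaf nodes: 3


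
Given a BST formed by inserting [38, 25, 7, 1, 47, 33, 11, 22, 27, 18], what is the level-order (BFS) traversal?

Tree insertion order: [38, 25, 7, 1, 47, 33, 11, 22, 27, 18]
Tree (level-order array): [38, 25, 47, 7, 33, None, None, 1, 11, 27, None, None, None, None, 22, None, None, 18]
BFS from the root, enqueuing left then right child of each popped node:
  queue [38] -> pop 38, enqueue [25, 47], visited so far: [38]
  queue [25, 47] -> pop 25, enqueue [7, 33], visited so far: [38, 25]
  queue [47, 7, 33] -> pop 47, enqueue [none], visited so far: [38, 25, 47]
  queue [7, 33] -> pop 7, enqueue [1, 11], visited so far: [38, 25, 47, 7]
  queue [33, 1, 11] -> pop 33, enqueue [27], visited so far: [38, 25, 47, 7, 33]
  queue [1, 11, 27] -> pop 1, enqueue [none], visited so far: [38, 25, 47, 7, 33, 1]
  queue [11, 27] -> pop 11, enqueue [22], visited so far: [38, 25, 47, 7, 33, 1, 11]
  queue [27, 22] -> pop 27, enqueue [none], visited so far: [38, 25, 47, 7, 33, 1, 11, 27]
  queue [22] -> pop 22, enqueue [18], visited so far: [38, 25, 47, 7, 33, 1, 11, 27, 22]
  queue [18] -> pop 18, enqueue [none], visited so far: [38, 25, 47, 7, 33, 1, 11, 27, 22, 18]
Result: [38, 25, 47, 7, 33, 1, 11, 27, 22, 18]


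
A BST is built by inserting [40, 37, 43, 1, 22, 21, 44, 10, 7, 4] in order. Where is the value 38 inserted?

Starting tree (level order): [40, 37, 43, 1, None, None, 44, None, 22, None, None, 21, None, 10, None, 7, None, 4]
Insertion path: 40 -> 37
Result: insert 38 as right child of 37
Final tree (level order): [40, 37, 43, 1, 38, None, 44, None, 22, None, None, None, None, 21, None, 10, None, 7, None, 4]


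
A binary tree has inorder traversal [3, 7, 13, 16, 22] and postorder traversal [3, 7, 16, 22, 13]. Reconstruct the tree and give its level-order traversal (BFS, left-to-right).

Inorder:   [3, 7, 13, 16, 22]
Postorder: [3, 7, 16, 22, 13]
Algorithm: postorder visits root last, so walk postorder right-to-left;
each value is the root of the current inorder slice — split it at that
value, recurse on the right subtree first, then the left.
Recursive splits:
  root=13; inorder splits into left=[3, 7], right=[16, 22]
  root=22; inorder splits into left=[16], right=[]
  root=16; inorder splits into left=[], right=[]
  root=7; inorder splits into left=[3], right=[]
  root=3; inorder splits into left=[], right=[]
Reconstructed level-order: [13, 7, 22, 3, 16]


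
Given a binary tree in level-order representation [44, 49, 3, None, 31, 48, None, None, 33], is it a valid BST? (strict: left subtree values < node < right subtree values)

Level-order array: [44, 49, 3, None, 31, 48, None, None, 33]
Validate using subtree bounds (lo, hi): at each node, require lo < value < hi,
then recurse left with hi=value and right with lo=value.
Preorder trace (stopping at first violation):
  at node 44 with bounds (-inf, +inf): OK
  at node 49 with bounds (-inf, 44): VIOLATION
Node 49 violates its bound: not (-inf < 49 < 44).
Result: Not a valid BST


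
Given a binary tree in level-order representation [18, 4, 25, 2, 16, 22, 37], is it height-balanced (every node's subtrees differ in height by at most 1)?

Tree (level-order array): [18, 4, 25, 2, 16, 22, 37]
Definition: a tree is height-balanced if, at every node, |h(left) - h(right)| <= 1 (empty subtree has height -1).
Bottom-up per-node check:
  node 2: h_left=-1, h_right=-1, diff=0 [OK], height=0
  node 16: h_left=-1, h_right=-1, diff=0 [OK], height=0
  node 4: h_left=0, h_right=0, diff=0 [OK], height=1
  node 22: h_left=-1, h_right=-1, diff=0 [OK], height=0
  node 37: h_left=-1, h_right=-1, diff=0 [OK], height=0
  node 25: h_left=0, h_right=0, diff=0 [OK], height=1
  node 18: h_left=1, h_right=1, diff=0 [OK], height=2
All nodes satisfy the balance condition.
Result: Balanced


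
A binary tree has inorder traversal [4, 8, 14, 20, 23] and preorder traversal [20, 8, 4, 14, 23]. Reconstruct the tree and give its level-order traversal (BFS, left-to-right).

Inorder:  [4, 8, 14, 20, 23]
Preorder: [20, 8, 4, 14, 23]
Algorithm: preorder visits root first, so consume preorder in order;
for each root, split the current inorder slice at that value into
left-subtree inorder and right-subtree inorder, then recurse.
Recursive splits:
  root=20; inorder splits into left=[4, 8, 14], right=[23]
  root=8; inorder splits into left=[4], right=[14]
  root=4; inorder splits into left=[], right=[]
  root=14; inorder splits into left=[], right=[]
  root=23; inorder splits into left=[], right=[]
Reconstructed level-order: [20, 8, 23, 4, 14]


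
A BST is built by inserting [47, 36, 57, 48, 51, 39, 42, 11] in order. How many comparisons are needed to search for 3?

Search path for 3: 47 -> 36 -> 11
Found: False
Comparisons: 3


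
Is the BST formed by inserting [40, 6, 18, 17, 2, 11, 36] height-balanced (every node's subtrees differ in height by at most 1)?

Tree (level-order array): [40, 6, None, 2, 18, None, None, 17, 36, 11]
Definition: a tree is height-balanced if, at every node, |h(left) - h(right)| <= 1 (empty subtree has height -1).
Bottom-up per-node check:
  node 2: h_left=-1, h_right=-1, diff=0 [OK], height=0
  node 11: h_left=-1, h_right=-1, diff=0 [OK], height=0
  node 17: h_left=0, h_right=-1, diff=1 [OK], height=1
  node 36: h_left=-1, h_right=-1, diff=0 [OK], height=0
  node 18: h_left=1, h_right=0, diff=1 [OK], height=2
  node 6: h_left=0, h_right=2, diff=2 [FAIL (|0-2|=2 > 1)], height=3
  node 40: h_left=3, h_right=-1, diff=4 [FAIL (|3--1|=4 > 1)], height=4
Node 6 violates the condition: |0 - 2| = 2 > 1.
Result: Not balanced


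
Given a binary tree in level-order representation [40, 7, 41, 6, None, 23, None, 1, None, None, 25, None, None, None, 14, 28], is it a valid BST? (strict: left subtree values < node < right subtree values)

Level-order array: [40, 7, 41, 6, None, 23, None, 1, None, None, 25, None, None, None, 14, 28]
Validate using subtree bounds (lo, hi): at each node, require lo < value < hi,
then recurse left with hi=value and right with lo=value.
Preorder trace (stopping at first violation):
  at node 40 with bounds (-inf, +inf): OK
  at node 7 with bounds (-inf, 40): OK
  at node 6 with bounds (-inf, 7): OK
  at node 1 with bounds (-inf, 6): OK
  at node 41 with bounds (40, +inf): OK
  at node 23 with bounds (40, 41): VIOLATION
Node 23 violates its bound: not (40 < 23 < 41).
Result: Not a valid BST


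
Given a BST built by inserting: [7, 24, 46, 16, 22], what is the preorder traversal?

Tree insertion order: [7, 24, 46, 16, 22]
Tree (level-order array): [7, None, 24, 16, 46, None, 22]
Preorder traversal: [7, 24, 16, 22, 46]


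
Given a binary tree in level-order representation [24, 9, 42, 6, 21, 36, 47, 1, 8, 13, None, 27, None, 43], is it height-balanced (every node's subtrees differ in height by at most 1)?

Tree (level-order array): [24, 9, 42, 6, 21, 36, 47, 1, 8, 13, None, 27, None, 43]
Definition: a tree is height-balanced if, at every node, |h(left) - h(right)| <= 1 (empty subtree has height -1).
Bottom-up per-node check:
  node 1: h_left=-1, h_right=-1, diff=0 [OK], height=0
  node 8: h_left=-1, h_right=-1, diff=0 [OK], height=0
  node 6: h_left=0, h_right=0, diff=0 [OK], height=1
  node 13: h_left=-1, h_right=-1, diff=0 [OK], height=0
  node 21: h_left=0, h_right=-1, diff=1 [OK], height=1
  node 9: h_left=1, h_right=1, diff=0 [OK], height=2
  node 27: h_left=-1, h_right=-1, diff=0 [OK], height=0
  node 36: h_left=0, h_right=-1, diff=1 [OK], height=1
  node 43: h_left=-1, h_right=-1, diff=0 [OK], height=0
  node 47: h_left=0, h_right=-1, diff=1 [OK], height=1
  node 42: h_left=1, h_right=1, diff=0 [OK], height=2
  node 24: h_left=2, h_right=2, diff=0 [OK], height=3
All nodes satisfy the balance condition.
Result: Balanced


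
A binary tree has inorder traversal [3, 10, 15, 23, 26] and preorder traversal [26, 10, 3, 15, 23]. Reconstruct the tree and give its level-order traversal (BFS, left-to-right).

Inorder:  [3, 10, 15, 23, 26]
Preorder: [26, 10, 3, 15, 23]
Algorithm: preorder visits root first, so consume preorder in order;
for each root, split the current inorder slice at that value into
left-subtree inorder and right-subtree inorder, then recurse.
Recursive splits:
  root=26; inorder splits into left=[3, 10, 15, 23], right=[]
  root=10; inorder splits into left=[3], right=[15, 23]
  root=3; inorder splits into left=[], right=[]
  root=15; inorder splits into left=[], right=[23]
  root=23; inorder splits into left=[], right=[]
Reconstructed level-order: [26, 10, 3, 15, 23]


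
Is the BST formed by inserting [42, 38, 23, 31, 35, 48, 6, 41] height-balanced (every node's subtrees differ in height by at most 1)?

Tree (level-order array): [42, 38, 48, 23, 41, None, None, 6, 31, None, None, None, None, None, 35]
Definition: a tree is height-balanced if, at every node, |h(left) - h(right)| <= 1 (empty subtree has height -1).
Bottom-up per-node check:
  node 6: h_left=-1, h_right=-1, diff=0 [OK], height=0
  node 35: h_left=-1, h_right=-1, diff=0 [OK], height=0
  node 31: h_left=-1, h_right=0, diff=1 [OK], height=1
  node 23: h_left=0, h_right=1, diff=1 [OK], height=2
  node 41: h_left=-1, h_right=-1, diff=0 [OK], height=0
  node 38: h_left=2, h_right=0, diff=2 [FAIL (|2-0|=2 > 1)], height=3
  node 48: h_left=-1, h_right=-1, diff=0 [OK], height=0
  node 42: h_left=3, h_right=0, diff=3 [FAIL (|3-0|=3 > 1)], height=4
Node 38 violates the condition: |2 - 0| = 2 > 1.
Result: Not balanced


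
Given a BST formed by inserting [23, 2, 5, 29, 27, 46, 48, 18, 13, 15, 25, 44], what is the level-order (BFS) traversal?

Tree insertion order: [23, 2, 5, 29, 27, 46, 48, 18, 13, 15, 25, 44]
Tree (level-order array): [23, 2, 29, None, 5, 27, 46, None, 18, 25, None, 44, 48, 13, None, None, None, None, None, None, None, None, 15]
BFS from the root, enqueuing left then right child of each popped node:
  queue [23] -> pop 23, enqueue [2, 29], visited so far: [23]
  queue [2, 29] -> pop 2, enqueue [5], visited so far: [23, 2]
  queue [29, 5] -> pop 29, enqueue [27, 46], visited so far: [23, 2, 29]
  queue [5, 27, 46] -> pop 5, enqueue [18], visited so far: [23, 2, 29, 5]
  queue [27, 46, 18] -> pop 27, enqueue [25], visited so far: [23, 2, 29, 5, 27]
  queue [46, 18, 25] -> pop 46, enqueue [44, 48], visited so far: [23, 2, 29, 5, 27, 46]
  queue [18, 25, 44, 48] -> pop 18, enqueue [13], visited so far: [23, 2, 29, 5, 27, 46, 18]
  queue [25, 44, 48, 13] -> pop 25, enqueue [none], visited so far: [23, 2, 29, 5, 27, 46, 18, 25]
  queue [44, 48, 13] -> pop 44, enqueue [none], visited so far: [23, 2, 29, 5, 27, 46, 18, 25, 44]
  queue [48, 13] -> pop 48, enqueue [none], visited so far: [23, 2, 29, 5, 27, 46, 18, 25, 44, 48]
  queue [13] -> pop 13, enqueue [15], visited so far: [23, 2, 29, 5, 27, 46, 18, 25, 44, 48, 13]
  queue [15] -> pop 15, enqueue [none], visited so far: [23, 2, 29, 5, 27, 46, 18, 25, 44, 48, 13, 15]
Result: [23, 2, 29, 5, 27, 46, 18, 25, 44, 48, 13, 15]


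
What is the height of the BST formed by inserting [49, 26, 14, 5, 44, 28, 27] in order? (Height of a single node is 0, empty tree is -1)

Insertion order: [49, 26, 14, 5, 44, 28, 27]
Tree (level-order array): [49, 26, None, 14, 44, 5, None, 28, None, None, None, 27]
Compute height bottom-up (empty subtree = -1):
  height(5) = 1 + max(-1, -1) = 0
  height(14) = 1 + max(0, -1) = 1
  height(27) = 1 + max(-1, -1) = 0
  height(28) = 1 + max(0, -1) = 1
  height(44) = 1 + max(1, -1) = 2
  height(26) = 1 + max(1, 2) = 3
  height(49) = 1 + max(3, -1) = 4
Height = 4


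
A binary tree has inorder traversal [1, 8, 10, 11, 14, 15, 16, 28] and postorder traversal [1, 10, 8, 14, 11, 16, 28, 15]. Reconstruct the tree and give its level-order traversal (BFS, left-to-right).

Inorder:   [1, 8, 10, 11, 14, 15, 16, 28]
Postorder: [1, 10, 8, 14, 11, 16, 28, 15]
Algorithm: postorder visits root last, so walk postorder right-to-left;
each value is the root of the current inorder slice — split it at that
value, recurse on the right subtree first, then the left.
Recursive splits:
  root=15; inorder splits into left=[1, 8, 10, 11, 14], right=[16, 28]
  root=28; inorder splits into left=[16], right=[]
  root=16; inorder splits into left=[], right=[]
  root=11; inorder splits into left=[1, 8, 10], right=[14]
  root=14; inorder splits into left=[], right=[]
  root=8; inorder splits into left=[1], right=[10]
  root=10; inorder splits into left=[], right=[]
  root=1; inorder splits into left=[], right=[]
Reconstructed level-order: [15, 11, 28, 8, 14, 16, 1, 10]


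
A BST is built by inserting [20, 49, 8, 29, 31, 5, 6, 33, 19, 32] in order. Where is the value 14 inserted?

Starting tree (level order): [20, 8, 49, 5, 19, 29, None, None, 6, None, None, None, 31, None, None, None, 33, 32]
Insertion path: 20 -> 8 -> 19
Result: insert 14 as left child of 19
Final tree (level order): [20, 8, 49, 5, 19, 29, None, None, 6, 14, None, None, 31, None, None, None, None, None, 33, 32]


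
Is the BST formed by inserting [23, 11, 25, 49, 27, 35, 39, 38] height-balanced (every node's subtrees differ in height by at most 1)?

Tree (level-order array): [23, 11, 25, None, None, None, 49, 27, None, None, 35, None, 39, 38]
Definition: a tree is height-balanced if, at every node, |h(left) - h(right)| <= 1 (empty subtree has height -1).
Bottom-up per-node check:
  node 11: h_left=-1, h_right=-1, diff=0 [OK], height=0
  node 38: h_left=-1, h_right=-1, diff=0 [OK], height=0
  node 39: h_left=0, h_right=-1, diff=1 [OK], height=1
  node 35: h_left=-1, h_right=1, diff=2 [FAIL (|-1-1|=2 > 1)], height=2
  node 27: h_left=-1, h_right=2, diff=3 [FAIL (|-1-2|=3 > 1)], height=3
  node 49: h_left=3, h_right=-1, diff=4 [FAIL (|3--1|=4 > 1)], height=4
  node 25: h_left=-1, h_right=4, diff=5 [FAIL (|-1-4|=5 > 1)], height=5
  node 23: h_left=0, h_right=5, diff=5 [FAIL (|0-5|=5 > 1)], height=6
Node 35 violates the condition: |-1 - 1| = 2 > 1.
Result: Not balanced


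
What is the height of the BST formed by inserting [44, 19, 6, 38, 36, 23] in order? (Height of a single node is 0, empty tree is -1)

Insertion order: [44, 19, 6, 38, 36, 23]
Tree (level-order array): [44, 19, None, 6, 38, None, None, 36, None, 23]
Compute height bottom-up (empty subtree = -1):
  height(6) = 1 + max(-1, -1) = 0
  height(23) = 1 + max(-1, -1) = 0
  height(36) = 1 + max(0, -1) = 1
  height(38) = 1 + max(1, -1) = 2
  height(19) = 1 + max(0, 2) = 3
  height(44) = 1 + max(3, -1) = 4
Height = 4


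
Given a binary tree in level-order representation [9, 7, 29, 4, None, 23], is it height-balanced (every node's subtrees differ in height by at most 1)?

Tree (level-order array): [9, 7, 29, 4, None, 23]
Definition: a tree is height-balanced if, at every node, |h(left) - h(right)| <= 1 (empty subtree has height -1).
Bottom-up per-node check:
  node 4: h_left=-1, h_right=-1, diff=0 [OK], height=0
  node 7: h_left=0, h_right=-1, diff=1 [OK], height=1
  node 23: h_left=-1, h_right=-1, diff=0 [OK], height=0
  node 29: h_left=0, h_right=-1, diff=1 [OK], height=1
  node 9: h_left=1, h_right=1, diff=0 [OK], height=2
All nodes satisfy the balance condition.
Result: Balanced


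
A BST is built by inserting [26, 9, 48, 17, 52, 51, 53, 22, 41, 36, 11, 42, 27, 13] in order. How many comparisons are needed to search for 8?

Search path for 8: 26 -> 9
Found: False
Comparisons: 2


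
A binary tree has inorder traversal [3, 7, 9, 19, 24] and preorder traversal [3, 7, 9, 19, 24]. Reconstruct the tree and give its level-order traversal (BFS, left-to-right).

Inorder:  [3, 7, 9, 19, 24]
Preorder: [3, 7, 9, 19, 24]
Algorithm: preorder visits root first, so consume preorder in order;
for each root, split the current inorder slice at that value into
left-subtree inorder and right-subtree inorder, then recurse.
Recursive splits:
  root=3; inorder splits into left=[], right=[7, 9, 19, 24]
  root=7; inorder splits into left=[], right=[9, 19, 24]
  root=9; inorder splits into left=[], right=[19, 24]
  root=19; inorder splits into left=[], right=[24]
  root=24; inorder splits into left=[], right=[]
Reconstructed level-order: [3, 7, 9, 19, 24]


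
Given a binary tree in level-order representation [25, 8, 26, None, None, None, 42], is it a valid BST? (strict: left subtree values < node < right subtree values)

Level-order array: [25, 8, 26, None, None, None, 42]
Validate using subtree bounds (lo, hi): at each node, require lo < value < hi,
then recurse left with hi=value and right with lo=value.
Preorder trace (stopping at first violation):
  at node 25 with bounds (-inf, +inf): OK
  at node 8 with bounds (-inf, 25): OK
  at node 26 with bounds (25, +inf): OK
  at node 42 with bounds (26, +inf): OK
No violation found at any node.
Result: Valid BST


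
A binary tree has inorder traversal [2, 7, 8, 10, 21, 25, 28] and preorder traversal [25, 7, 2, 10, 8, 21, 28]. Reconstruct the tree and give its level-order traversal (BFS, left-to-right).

Inorder:  [2, 7, 8, 10, 21, 25, 28]
Preorder: [25, 7, 2, 10, 8, 21, 28]
Algorithm: preorder visits root first, so consume preorder in order;
for each root, split the current inorder slice at that value into
left-subtree inorder and right-subtree inorder, then recurse.
Recursive splits:
  root=25; inorder splits into left=[2, 7, 8, 10, 21], right=[28]
  root=7; inorder splits into left=[2], right=[8, 10, 21]
  root=2; inorder splits into left=[], right=[]
  root=10; inorder splits into left=[8], right=[21]
  root=8; inorder splits into left=[], right=[]
  root=21; inorder splits into left=[], right=[]
  root=28; inorder splits into left=[], right=[]
Reconstructed level-order: [25, 7, 28, 2, 10, 8, 21]


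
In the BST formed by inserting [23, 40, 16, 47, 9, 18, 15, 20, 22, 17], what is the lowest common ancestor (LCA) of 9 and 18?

Tree insertion order: [23, 40, 16, 47, 9, 18, 15, 20, 22, 17]
Tree (level-order array): [23, 16, 40, 9, 18, None, 47, None, 15, 17, 20, None, None, None, None, None, None, None, 22]
In a BST, the LCA of p=9, q=18 is the first node v on the
root-to-leaf path with p <= v <= q (go left if both < v, right if both > v).
Walk from root:
  at 23: both 9 and 18 < 23, go left
  at 16: 9 <= 16 <= 18, this is the LCA
LCA = 16


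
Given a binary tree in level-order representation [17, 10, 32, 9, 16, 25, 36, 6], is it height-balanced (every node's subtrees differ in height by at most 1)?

Tree (level-order array): [17, 10, 32, 9, 16, 25, 36, 6]
Definition: a tree is height-balanced if, at every node, |h(left) - h(right)| <= 1 (empty subtree has height -1).
Bottom-up per-node check:
  node 6: h_left=-1, h_right=-1, diff=0 [OK], height=0
  node 9: h_left=0, h_right=-1, diff=1 [OK], height=1
  node 16: h_left=-1, h_right=-1, diff=0 [OK], height=0
  node 10: h_left=1, h_right=0, diff=1 [OK], height=2
  node 25: h_left=-1, h_right=-1, diff=0 [OK], height=0
  node 36: h_left=-1, h_right=-1, diff=0 [OK], height=0
  node 32: h_left=0, h_right=0, diff=0 [OK], height=1
  node 17: h_left=2, h_right=1, diff=1 [OK], height=3
All nodes satisfy the balance condition.
Result: Balanced


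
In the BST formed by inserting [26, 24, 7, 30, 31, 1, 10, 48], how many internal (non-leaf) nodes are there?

Tree built from: [26, 24, 7, 30, 31, 1, 10, 48]
Tree (level-order array): [26, 24, 30, 7, None, None, 31, 1, 10, None, 48]
Rule: An internal node has at least one child.
Per-node child counts:
  node 26: 2 child(ren)
  node 24: 1 child(ren)
  node 7: 2 child(ren)
  node 1: 0 child(ren)
  node 10: 0 child(ren)
  node 30: 1 child(ren)
  node 31: 1 child(ren)
  node 48: 0 child(ren)
Matching nodes: [26, 24, 7, 30, 31]
Count of internal (non-leaf) nodes: 5


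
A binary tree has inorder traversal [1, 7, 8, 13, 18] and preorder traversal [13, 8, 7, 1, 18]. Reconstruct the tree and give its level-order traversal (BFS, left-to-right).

Inorder:  [1, 7, 8, 13, 18]
Preorder: [13, 8, 7, 1, 18]
Algorithm: preorder visits root first, so consume preorder in order;
for each root, split the current inorder slice at that value into
left-subtree inorder and right-subtree inorder, then recurse.
Recursive splits:
  root=13; inorder splits into left=[1, 7, 8], right=[18]
  root=8; inorder splits into left=[1, 7], right=[]
  root=7; inorder splits into left=[1], right=[]
  root=1; inorder splits into left=[], right=[]
  root=18; inorder splits into left=[], right=[]
Reconstructed level-order: [13, 8, 18, 7, 1]


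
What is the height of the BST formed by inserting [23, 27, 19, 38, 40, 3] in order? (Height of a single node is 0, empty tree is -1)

Insertion order: [23, 27, 19, 38, 40, 3]
Tree (level-order array): [23, 19, 27, 3, None, None, 38, None, None, None, 40]
Compute height bottom-up (empty subtree = -1):
  height(3) = 1 + max(-1, -1) = 0
  height(19) = 1 + max(0, -1) = 1
  height(40) = 1 + max(-1, -1) = 0
  height(38) = 1 + max(-1, 0) = 1
  height(27) = 1 + max(-1, 1) = 2
  height(23) = 1 + max(1, 2) = 3
Height = 3
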